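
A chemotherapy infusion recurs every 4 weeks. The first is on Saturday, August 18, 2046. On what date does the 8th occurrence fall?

The 8th occurrence is 7 intervals after the first: 7 × 28 = 196 days after August 18, 2046.
August has 31 days — 13 days to the end of August leaves 183.
September has 30 days (153 left).
October has 31 days (122 left).
November has 30 days (92 left).
December has 31 days (61 left).
January has 31 days (30 left).
February has 28 days (2 left).
2 days into March → March 2, 2047.

March 2, 2047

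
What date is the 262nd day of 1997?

January has 31 days (262 − 31 = 231 remain).
February has 28 days (231 − 28 = 203 remain).
March has 31 days (203 − 31 = 172 remain).
April has 30 days (172 − 30 = 142 remain).
May has 31 days (142 − 31 = 111 remain).
June has 30 days (111 − 30 = 81 remain).
July has 31 days (81 − 31 = 50 remain).
August has 31 days (50 − 31 = 19 remain).
19 into September → September 19.

19 September 1997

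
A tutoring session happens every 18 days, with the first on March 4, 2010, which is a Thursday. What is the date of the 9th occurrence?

The 9th occurrence is 8 intervals after the first: 8 × 18 = 144 days after March 4, 2010.
March has 31 days — 27 days to the end of March leaves 117.
April has 30 days (87 left).
May has 31 days (56 left).
June has 30 days (26 left).
26 days into July → July 26, 2010.

July 26, 2010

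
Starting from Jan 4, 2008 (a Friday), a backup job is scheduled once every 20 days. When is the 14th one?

Sep 20, 2008

The 14th occurrence is 13 intervals after the first: 13 × 20 = 260 days after Jan 4, 2008.
Jan has 31 days — 27 days to the end of Jan leaves 233.
Feb has 29 days (204 left).
Mar has 31 days (173 left).
Apr has 30 days (143 left).
May has 31 days (112 left).
Jun has 30 days (82 left).
Jul has 31 days (51 left).
Aug has 31 days (20 left).
20 days into Sep → Sep 20, 2008.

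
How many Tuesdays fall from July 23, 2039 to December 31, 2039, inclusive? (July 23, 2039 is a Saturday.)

July 23, 2039 is a Saturday; the first Tuesday on or after it is July 26, 2039 (3 days later).
From July 26, 2039 to December 31, 2039: 5 + 31 + 30 + 31 + 30 + 31 = 158 days (rest of July, August, September, October, November, December).
158 ÷ 7 = 22 full weeks with remainder 4, so 22 more Tuesdays after the first → 23.

23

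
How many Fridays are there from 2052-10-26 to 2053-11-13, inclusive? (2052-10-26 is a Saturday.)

2052-10-26 is a Saturday; the first Friday on or after it is 2052-11-01 (6 days later).
From 2052-11-01 to 2053-11-13: 60 + 317 = 377 days (rest of 2052, to 2053-11-13 in 2053).
377 ÷ 7 = 53 full weeks with remainder 6, so 53 more Fridays after the first → 54.

54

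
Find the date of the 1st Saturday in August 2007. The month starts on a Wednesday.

August 2007 begins on a Wednesday, so the first Saturday is August 4 (3 days later).

2007-08-04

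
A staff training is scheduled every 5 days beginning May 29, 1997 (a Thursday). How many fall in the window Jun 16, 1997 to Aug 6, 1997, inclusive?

Occurrences land 5·i days after May 29, 1997 for i = 0, 1, 2, …
Jun 16, 1997 is 18 days after the start; 18 ÷ 5 = 3 remainder 3; since the remainder is 3, round up to i = 4. First occurrence in the window: #5 on Jun 18, 1997 (4×5 = 20 days in).
Aug 6, 1997 is 69 days after the start; 69 ÷ 5 = 13 remainder 4. Last occurrence in the window: #14 on Aug 2, 1997.
Occurrences #5 through #14: 10 in total.

10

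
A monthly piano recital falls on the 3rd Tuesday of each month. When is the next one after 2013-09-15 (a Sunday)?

2013-09-17

September 2013 starts on a Sunday; its first Tuesday is the 3rd, so the 3rd Tuesday is the 17th — 2013-09-17.
2013-09-17 is after 2013-09-15, so that is the next one.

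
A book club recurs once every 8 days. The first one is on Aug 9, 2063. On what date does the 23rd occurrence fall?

Feb 1, 2064

The 23rd occurrence is 22 intervals after the first: 22 × 8 = 176 days after Aug 9, 2063.
Aug has 31 days — 22 days to the end of Aug leaves 154.
Sep has 30 days (124 left).
Oct has 31 days (93 left).
Nov has 30 days (63 left).
Dec has 31 days (32 left).
Jan has 31 days (1 left).
1 day into Feb → Feb 1, 2064.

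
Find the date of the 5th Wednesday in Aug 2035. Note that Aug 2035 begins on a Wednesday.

Aug 2035 begins on a Wednesday, so the first Wednesday is Aug 1.
The 5th Wednesday is 4 weeks later: 1 + 28 = 29.

Aug 29, 2035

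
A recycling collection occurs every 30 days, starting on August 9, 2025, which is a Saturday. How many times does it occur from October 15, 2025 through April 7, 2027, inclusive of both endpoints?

Occurrences land 30·i days after August 9, 2025 for i = 0, 1, 2, …
October 15, 2025 is 67 days after the start; 67 ÷ 30 = 2 remainder 7; since the remainder is 7, round up to i = 3. First occurrence in the window: #4 on November 7, 2025 (3×30 = 90 days in).
April 7, 2027 is 606 days after the start; 606 ÷ 30 = 20 remainder 6. Last occurrence in the window: #21 on April 1, 2027.
Occurrences #4 through #21: 18 in total.

18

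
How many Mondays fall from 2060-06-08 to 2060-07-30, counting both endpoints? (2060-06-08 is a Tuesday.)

2060-06-08 is a Tuesday; the first Monday on or after it is 2060-06-14 (6 days later).
From 2060-06-14 to 2060-07-30: 16 + 30 = 46 days (rest of June, July).
46 ÷ 7 = 6 full weeks with remainder 4, so 6 more Mondays after the first → 7.

7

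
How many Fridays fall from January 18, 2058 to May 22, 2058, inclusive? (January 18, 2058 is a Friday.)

January 18, 2058 is a Friday; the first Friday on or after it is January 18, 2058.
From January 18, 2058 to May 22, 2058: 13 + 28 + 31 + 30 + 22 = 124 days (rest of January, February, March, April, May).
124 ÷ 7 = 17 full weeks with remainder 5, so 17 more Fridays after the first → 18.

18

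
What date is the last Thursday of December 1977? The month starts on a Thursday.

December 1977 begins on a Thursday, so the first Thursday is December 1.
December 1977 has 31 days. Adding weeks: 1, 8, 15, 22, 29 — the last one ≤ 31 is the 29th.

1977-12-29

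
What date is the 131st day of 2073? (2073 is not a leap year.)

2073-05-11

January has 31 days (131 − 31 = 100 remain).
February has 28 days (100 − 28 = 72 remain).
March has 31 days (72 − 31 = 41 remain).
April has 30 days (41 − 30 = 11 remain).
11 into May → May 11.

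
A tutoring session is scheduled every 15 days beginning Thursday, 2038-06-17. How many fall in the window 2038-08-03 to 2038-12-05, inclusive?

Occurrences land 15·i days after 2038-06-17 for i = 0, 1, 2, …
2038-08-03 is 47 days after the start; 47 ÷ 15 = 3 remainder 2; since the remainder is 2, round up to i = 4. First occurrence in the window: #5 on 2038-08-16 (4×15 = 60 days in).
2038-12-05 is 171 days after the start; 171 ÷ 15 = 11 remainder 6. Last occurrence in the window: #12 on 2038-11-29.
Occurrences #5 through #12: 8 in total.

8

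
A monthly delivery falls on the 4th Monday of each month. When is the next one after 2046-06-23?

June 2046 starts on a Friday; its first Monday is the 4th, so the 4th Monday is the 25th — 2046-06-25.
2046-06-25 is after 2046-06-23, so that is the next one.

2046-06-25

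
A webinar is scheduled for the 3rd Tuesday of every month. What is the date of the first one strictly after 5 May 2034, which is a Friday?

May 2034 starts on a Monday; its first Tuesday is the 2nd, so the 3rd Tuesday is the 16th — 16 May 2034.
16 May 2034 is after 5 May 2034, so that is the next one.

16 May 2034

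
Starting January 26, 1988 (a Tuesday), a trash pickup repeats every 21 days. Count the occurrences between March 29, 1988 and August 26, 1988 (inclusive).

Occurrences land 21·i days after January 26, 1988 for i = 0, 1, 2, …
March 29, 1988 is 63 days after the start; 63 ÷ 21 = 3 remainder 0. First occurrence in the window: #4 on March 29, 1988 (3×21 = 63 days in).
August 26, 1988 is 213 days after the start; 213 ÷ 21 = 10 remainder 3. Last occurrence in the window: #11 on August 23, 1988.
Occurrences #4 through #11: 8 in total.

8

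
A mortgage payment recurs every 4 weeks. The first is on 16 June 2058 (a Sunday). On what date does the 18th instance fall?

The 18th occurrence is 17 intervals after the first: 17 × 28 = 476 days after 16 June 2058.
June has 30 days — 14 days to the end of June leaves 462.
From end of June to end of 2058 is 184 days (278 left).
January has 31 days (247 left).
February has 28 days (219 left).
March has 31 days (188 left).
April has 30 days (158 left).
May has 31 days (127 left).
June has 30 days (97 left).
July has 31 days (66 left).
August has 31 days (35 left).
September has 30 days (5 left).
5 days into October → 5 October 2059.

5 October 2059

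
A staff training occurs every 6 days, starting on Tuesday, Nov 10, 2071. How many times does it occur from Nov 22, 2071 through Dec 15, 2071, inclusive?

4

Occurrences land 6·i days after Nov 10, 2071 for i = 0, 1, 2, …
Nov 22, 2071 is 12 days after the start; 12 ÷ 6 = 2 remainder 0. First occurrence in the window: #3 on Nov 22, 2071 (2×6 = 12 days in).
Dec 15, 2071 is 35 days after the start; 35 ÷ 6 = 5 remainder 5. Last occurrence in the window: #6 on Dec 10, 2071.
Occurrences #3 through #6: 4 in total.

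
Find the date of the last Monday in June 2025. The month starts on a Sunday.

June 2025 begins on a Sunday, so the first Monday is June 2 (1 day later).
June 2025 has 30 days. Adding weeks: 2, 9, 16, 23, 30 — the last one ≤ 30 is the 30th.

30 June 2025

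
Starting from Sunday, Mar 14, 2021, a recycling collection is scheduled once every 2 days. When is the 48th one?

The 48th occurrence is 47 intervals after the first: 47 × 2 = 94 days after Mar 14, 2021.
Mar has 31 days — 17 days to the end of Mar leaves 77.
Apr has 30 days (47 left).
May has 31 days (16 left).
16 days into Jun → Jun 16, 2021.

Jun 16, 2021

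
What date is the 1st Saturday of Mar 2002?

Mar 2002 begins on a Friday, so the first Saturday is Mar 2 (1 day later).

Mar 2, 2002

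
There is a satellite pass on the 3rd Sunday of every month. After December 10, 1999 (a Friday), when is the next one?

December 1999 starts on a Wednesday; its first Sunday is the 5th, so the 3rd Sunday is the 19th — December 19, 1999.
December 19, 1999 is after December 10, 1999, so that is the next one.

December 19, 1999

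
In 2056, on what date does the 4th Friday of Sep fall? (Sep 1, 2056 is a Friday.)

Sep 2056 begins on a Friday, so the first Friday is Sep 1.
The 4th Friday is 3 weeks later: 1 + 21 = 22.

Sep 22, 2056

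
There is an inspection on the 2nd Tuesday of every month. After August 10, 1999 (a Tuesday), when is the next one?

August 1999 starts on a Sunday; its first Tuesday is the 3rd, so the 2nd Tuesday is the 10th — August 10, 1999.
That is not after August 10, 1999, so look at September 1999.
September 1999 starts on a Wednesday; its first Tuesday is the 7th, so the 2nd Tuesday is the 14th — September 14, 1999.

September 14, 1999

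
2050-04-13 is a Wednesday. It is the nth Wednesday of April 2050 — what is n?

2nd

Day 13 falls in week ⌈13/7⌉ of the month.
Days 1–7 hold the 1st Wednesday, 8–14 the 2nd, 15–21 the 3rd, 22–28 the 4th, 29–31 the 5th.
13 is in the range for the 2nd.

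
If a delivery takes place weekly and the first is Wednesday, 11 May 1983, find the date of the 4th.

The 4th occurrence is 3 intervals after the first: 3 × 7 = 21 days after 11 May 1983.
May has 31 days — 20 days to the end of May leaves 1.
1 day into June → 1 June 1983.

1 June 1983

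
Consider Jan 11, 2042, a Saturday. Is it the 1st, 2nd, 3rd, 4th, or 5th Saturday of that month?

2nd

Day 11 falls in week ⌈11/7⌉ of the month.
Days 1–7 hold the 1st Saturday, 8–14 the 2nd, 15–21 the 3rd, 22–28 the 4th, 29–31 the 5th.
11 is in the range for the 2nd.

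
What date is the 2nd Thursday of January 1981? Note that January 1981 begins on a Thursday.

January 8, 1981

January 1981 begins on a Thursday, so the first Thursday is January 1.
The 2nd Thursday is 1 weeks later: 1 + 7 = 8.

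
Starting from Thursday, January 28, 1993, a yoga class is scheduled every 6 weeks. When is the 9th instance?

December 30, 1993

The 9th occurrence is 8 intervals after the first: 8 × 42 = 336 days after January 28, 1993.
January has 31 days — 3 days to the end of January leaves 333.
February has 28 days (305 left).
March has 31 days (274 left).
April has 30 days (244 left).
May has 31 days (213 left).
June has 30 days (183 left).
July has 31 days (152 left).
August has 31 days (121 left).
September has 30 days (91 left).
October has 31 days (60 left).
November has 30 days (30 left).
30 days into December → December 30, 1993.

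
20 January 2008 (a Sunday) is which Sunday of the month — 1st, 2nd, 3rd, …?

3rd

Day 20 falls in week ⌈20/7⌉ of the month.
Days 1–7 hold the 1st Sunday, 8–14 the 2nd, 15–21 the 3rd, 22–28 the 4th, 29–31 the 5th.
20 is in the range for the 3rd.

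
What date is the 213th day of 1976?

July 31, 1976

January has 31 days (213 − 31 = 182 remain).
February has 29 days (182 − 29 = 153 remain).
March has 31 days (153 − 31 = 122 remain).
April has 30 days (122 − 30 = 92 remain).
May has 31 days (92 − 31 = 61 remain).
June has 30 days (61 − 30 = 31 remain).
31 into July → July 31.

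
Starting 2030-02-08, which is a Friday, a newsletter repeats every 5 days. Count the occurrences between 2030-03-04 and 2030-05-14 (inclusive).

15

Occurrences land 5·i days after 2030-02-08 for i = 0, 1, 2, …
2030-03-04 is 24 days after the start; 24 ÷ 5 = 4 remainder 4; since the remainder is 4, round up to i = 5. First occurrence in the window: #6 on 2030-03-05 (5×5 = 25 days in).
2030-05-14 is 95 days after the start; 95 ÷ 5 = 19 remainder 0. Last occurrence in the window: #20 on 2030-05-14.
Occurrences #6 through #20: 15 in total.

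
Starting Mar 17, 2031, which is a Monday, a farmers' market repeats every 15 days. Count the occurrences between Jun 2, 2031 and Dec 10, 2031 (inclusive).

Occurrences land 15·i days after Mar 17, 2031 for i = 0, 1, 2, …
Jun 2, 2031 is 77 days after the start; 77 ÷ 15 = 5 remainder 2; since the remainder is 2, round up to i = 6. First occurrence in the window: #7 on Jun 15, 2031 (6×15 = 90 days in).
Dec 10, 2031 is 268 days after the start; 268 ÷ 15 = 17 remainder 13. Last occurrence in the window: #18 on Nov 27, 2031.
Occurrences #7 through #18: 12 in total.

12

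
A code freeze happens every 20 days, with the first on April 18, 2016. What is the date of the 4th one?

The 4th occurrence is 3 intervals after the first: 3 × 20 = 60 days after April 18, 2016.
April has 30 days — 12 days to the end of April leaves 48.
May has 31 days (17 left).
17 days into June → June 17, 2016.

June 17, 2016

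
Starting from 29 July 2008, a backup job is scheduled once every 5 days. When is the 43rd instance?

24 February 2009

The 43rd occurrence is 42 intervals after the first: 42 × 5 = 210 days after 29 July 2008.
July has 31 days — 2 days to the end of July leaves 208.
August has 31 days (177 left).
September has 30 days (147 left).
October has 31 days (116 left).
November has 30 days (86 left).
December has 31 days (55 left).
January has 31 days (24 left).
24 days into February → 24 February 2009.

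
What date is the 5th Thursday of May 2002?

May 30, 2002

The first Thursday of May 2002 is May 2.
The 5th Thursday is 4 weeks later: 2 + 28 = 30.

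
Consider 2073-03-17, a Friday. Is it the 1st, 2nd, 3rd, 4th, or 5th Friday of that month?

3rd

Day 17 falls in week ⌈17/7⌉ of the month.
Days 1–7 hold the 1st Friday, 8–14 the 2nd, 15–21 the 3rd, 22–28 the 4th, 29–31 the 5th.
17 is in the range for the 3rd.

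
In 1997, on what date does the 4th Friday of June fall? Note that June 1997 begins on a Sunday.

June 1997 begins on a Sunday, so the first Friday is June 6 (5 days later).
The 4th Friday is 3 weeks later: 6 + 21 = 27.

1997-06-27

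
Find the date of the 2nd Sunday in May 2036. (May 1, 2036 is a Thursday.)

May 2036 begins on a Thursday, so the first Sunday is May 4 (3 days later).
The 2nd Sunday is 1 weeks later: 4 + 7 = 11.

May 11, 2036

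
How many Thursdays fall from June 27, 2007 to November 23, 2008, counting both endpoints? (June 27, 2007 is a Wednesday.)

June 27, 2007 is a Wednesday; the first Thursday on or after it is June 28, 2007 (1 day later).
From June 28, 2007 to November 23, 2008: 186 + 328 = 514 days (rest of 2007, to November 23, 2008 in 2008).
514 ÷ 7 = 73 full weeks with remainder 3, so 73 more Thursdays after the first → 74.

74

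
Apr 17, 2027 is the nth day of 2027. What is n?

Days in months before Apr: 31 + 28 + 31 = 90.
Plus 17 days into Apr → day 107.

107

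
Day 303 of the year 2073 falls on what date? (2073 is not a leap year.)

January has 31 days (303 − 31 = 272 remain).
February has 28 days (272 − 28 = 244 remain).
March has 31 days (244 − 31 = 213 remain).
April has 30 days (213 − 30 = 183 remain).
May has 31 days (183 − 31 = 152 remain).
June has 30 days (152 − 30 = 122 remain).
July has 31 days (122 − 31 = 91 remain).
August has 31 days (91 − 31 = 60 remain).
September has 30 days (60 − 30 = 30 remain).
30 into October → October 30.

2073-10-30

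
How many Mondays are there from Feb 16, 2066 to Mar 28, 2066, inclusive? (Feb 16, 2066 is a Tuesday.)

5

Feb 16, 2066 is a Tuesday; the first Monday on or after it is Feb 22, 2066 (6 days later).
From Feb 22, 2066 to Mar 28, 2066: 6 + 28 = 34 days (rest of Feb, Mar).
34 ÷ 7 = 4 full weeks with remainder 6, so 4 more Mondays after the first → 5.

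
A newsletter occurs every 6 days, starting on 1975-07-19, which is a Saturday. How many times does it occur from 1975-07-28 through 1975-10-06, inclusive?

Occurrences land 6·i days after 1975-07-19 for i = 0, 1, 2, …
1975-07-28 is 9 days after the start; 9 ÷ 6 = 1 remainder 3; since the remainder is 3, round up to i = 2. First occurrence in the window: #3 on 1975-07-31 (2×6 = 12 days in).
1975-10-06 is 79 days after the start; 79 ÷ 6 = 13 remainder 1. Last occurrence in the window: #14 on 1975-10-05.
Occurrences #3 through #14: 12 in total.

12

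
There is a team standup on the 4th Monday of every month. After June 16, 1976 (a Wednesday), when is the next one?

June 1976 starts on a Tuesday; its first Monday is the 7th, so the 4th Monday is the 28th — June 28, 1976.
June 28, 1976 is after June 16, 1976, so that is the next one.

June 28, 1976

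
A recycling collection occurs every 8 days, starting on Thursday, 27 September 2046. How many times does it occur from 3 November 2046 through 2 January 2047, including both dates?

Occurrences land 8·i days after 27 September 2046 for i = 0, 1, 2, …
3 November 2046 is 37 days after the start; 37 ÷ 8 = 4 remainder 5; since the remainder is 5, round up to i = 5. First occurrence in the window: #6 on 6 November 2046 (5×8 = 40 days in).
2 January 2047 is 97 days after the start; 97 ÷ 8 = 12 remainder 1. Last occurrence in the window: #13 on 1 January 2047.
Occurrences #6 through #13: 8 in total.

8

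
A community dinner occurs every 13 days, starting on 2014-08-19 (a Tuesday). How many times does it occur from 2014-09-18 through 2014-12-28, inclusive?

8

Occurrences land 13·i days after 2014-08-19 for i = 0, 1, 2, …
2014-09-18 is 30 days after the start; 30 ÷ 13 = 2 remainder 4; since the remainder is 4, round up to i = 3. First occurrence in the window: #4 on 2014-09-27 (3×13 = 39 days in).
2014-12-28 is 131 days after the start; 131 ÷ 13 = 10 remainder 1. Last occurrence in the window: #11 on 2014-12-27.
Occurrences #4 through #11: 8 in total.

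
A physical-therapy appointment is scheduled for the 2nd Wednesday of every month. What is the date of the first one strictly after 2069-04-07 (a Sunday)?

April 2069 starts on a Monday; its first Wednesday is the 3rd, so the 2nd Wednesday is the 10th — 2069-04-10.
2069-04-10 is after 2069-04-07, so that is the next one.

2069-04-10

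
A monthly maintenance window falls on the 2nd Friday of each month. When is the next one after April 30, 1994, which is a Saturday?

May 13, 1994

April 1994 starts on a Friday; its first Friday is the 1st, so the 2nd Friday is the 8th — April 8, 1994.
That is not after April 30, 1994, so look at May 1994.
May 1994 starts on a Sunday; its first Friday is the 6th, so the 2nd Friday is the 13th — May 13, 1994.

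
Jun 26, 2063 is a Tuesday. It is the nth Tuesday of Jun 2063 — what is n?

4th

Day 26 falls in week ⌈26/7⌉ of the month.
Days 1–7 hold the 1st Tuesday, 8–14 the 2nd, 15–21 the 3rd, 22–28 the 4th, 29–31 the 5th.
26 is in the range for the 4th.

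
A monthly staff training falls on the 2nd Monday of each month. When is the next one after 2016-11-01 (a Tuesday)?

2016-11-14

November 2016 starts on a Tuesday; its first Monday is the 7th, so the 2nd Monday is the 14th — 2016-11-14.
2016-11-14 is after 2016-11-01, so that is the next one.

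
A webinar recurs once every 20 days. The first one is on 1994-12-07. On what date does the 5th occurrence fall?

The 5th occurrence is 4 intervals after the first: 4 × 20 = 80 days after 1994-12-07.
December has 31 days — 24 days to the end of December leaves 56.
January has 31 days (25 left).
25 days into February → 1995-02-25.

1995-02-25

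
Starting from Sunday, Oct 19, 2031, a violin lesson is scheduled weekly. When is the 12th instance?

The 12th occurrence is 11 intervals after the first: 11 × 7 = 77 days after Oct 19, 2031.
Oct has 31 days — 12 days to the end of Oct leaves 65.
Nov has 30 days (35 left).
Dec has 31 days (4 left).
4 days into Jan → Jan 4, 2032.

Jan 4, 2032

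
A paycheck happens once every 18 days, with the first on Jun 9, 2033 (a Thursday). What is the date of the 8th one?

The 8th occurrence is 7 intervals after the first: 7 × 18 = 126 days after Jun 9, 2033.
Jun has 30 days — 21 days to the end of Jun leaves 105.
Jul has 31 days (74 left).
Aug has 31 days (43 left).
Sep has 30 days (13 left).
13 days into Oct → Oct 13, 2033.

Oct 13, 2033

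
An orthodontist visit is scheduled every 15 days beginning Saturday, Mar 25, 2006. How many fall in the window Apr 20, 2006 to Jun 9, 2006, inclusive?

Occurrences land 15·i days after Mar 25, 2006 for i = 0, 1, 2, …
Apr 20, 2006 is 26 days after the start; 26 ÷ 15 = 1 remainder 11; since the remainder is 11, round up to i = 2. First occurrence in the window: #3 on Apr 24, 2006 (2×15 = 30 days in).
Jun 9, 2006 is 76 days after the start; 76 ÷ 15 = 5 remainder 1. Last occurrence in the window: #6 on Jun 8, 2006.
Occurrences #3 through #6: 4 in total.

4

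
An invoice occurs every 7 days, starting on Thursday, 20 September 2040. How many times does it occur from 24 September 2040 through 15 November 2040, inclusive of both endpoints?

Occurrences land 7·i days after 20 September 2040 for i = 0, 1, 2, …
24 September 2040 is 4 days after the start; 4 ÷ 7 = 0 remainder 4; since the remainder is 4, round up to i = 1. First occurrence in the window: #2 on 27 September 2040 (1×7 = 7 days in).
15 November 2040 is 56 days after the start; 56 ÷ 7 = 8 remainder 0. Last occurrence in the window: #9 on 15 November 2040.
Occurrences #2 through #9: 8 in total.

8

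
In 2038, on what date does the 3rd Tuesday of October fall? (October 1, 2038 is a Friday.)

2038-10-19

October 2038 begins on a Friday, so the first Tuesday is October 5 (4 days later).
The 3rd Tuesday is 2 weeks later: 5 + 14 = 19.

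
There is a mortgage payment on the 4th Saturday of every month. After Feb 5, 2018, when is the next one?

Feb 2018 starts on a Thursday; its first Saturday is the 3rd, so the 4th Saturday is the 24th — Feb 24, 2018.
Feb 24, 2018 is after Feb 5, 2018, so that is the next one.

Feb 24, 2018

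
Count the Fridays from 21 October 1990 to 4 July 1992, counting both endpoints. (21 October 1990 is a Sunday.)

21 October 1990 is a Sunday; the first Friday on or after it is 26 October 1990 (5 days later).
From 26 October 1990 to 4 July 1992: 66 + 365 + 186 = 617 days (rest of 1990, 1991, to 4 July 1992 in 1992).
617 ÷ 7 = 88 full weeks with remainder 1, so 88 more Fridays after the first → 89.

89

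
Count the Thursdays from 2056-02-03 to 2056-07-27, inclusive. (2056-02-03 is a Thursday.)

26

2056-02-03 is a Thursday; the first Thursday on or after it is 2056-02-03.
From 2056-02-03 to 2056-07-27: 26 + 31 + 30 + 31 + 30 + 27 = 175 days (rest of February, March, April, May, June, July).
175 ÷ 7 = 25 full weeks with remainder 0, so 25 more Thursdays after the first → 26.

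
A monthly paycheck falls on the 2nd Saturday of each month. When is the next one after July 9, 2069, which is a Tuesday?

July 13, 2069

July 2069 starts on a Monday; its first Saturday is the 6th, so the 2nd Saturday is the 13th — July 13, 2069.
July 13, 2069 is after July 9, 2069, so that is the next one.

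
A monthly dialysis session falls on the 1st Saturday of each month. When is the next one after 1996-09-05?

September 1996 starts on a Sunday, so its 1st Saturday is 1996-09-07 (6 days in).
1996-09-07 is after 1996-09-05, so that is the next one.

1996-09-07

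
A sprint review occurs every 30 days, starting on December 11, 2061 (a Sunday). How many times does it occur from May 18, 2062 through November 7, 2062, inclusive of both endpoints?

Occurrences land 30·i days after December 11, 2061 for i = 0, 1, 2, …
May 18, 2062 is 158 days after the start; 158 ÷ 30 = 5 remainder 8; since the remainder is 8, round up to i = 6. First occurrence in the window: #7 on June 9, 2062 (6×30 = 180 days in).
November 7, 2062 is 331 days after the start; 331 ÷ 30 = 11 remainder 1. Last occurrence in the window: #12 on November 6, 2062.
Occurrences #7 through #12: 6 in total.

6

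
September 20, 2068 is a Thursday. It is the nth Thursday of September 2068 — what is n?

3rd

Day 20 falls in week ⌈20/7⌉ of the month.
Days 1–7 hold the 1st Thursday, 8–14 the 2nd, 15–21 the 3rd, 22–28 the 4th, 29–31 the 5th.
20 is in the range for the 3rd.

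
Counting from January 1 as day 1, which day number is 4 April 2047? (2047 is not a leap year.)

Days in months before April: 31 + 28 + 31 = 90.
Plus 4 days into April → day 94.

94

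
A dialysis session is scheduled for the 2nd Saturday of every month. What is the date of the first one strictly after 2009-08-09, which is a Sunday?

2009-09-12

August 2009 starts on a Saturday; its first Saturday is the 1st, so the 2nd Saturday is the 8th — 2009-08-08.
That is not after 2009-08-09, so look at September 2009.
September 2009 starts on a Tuesday; its first Saturday is the 5th, so the 2nd Saturday is the 12th — 2009-09-12.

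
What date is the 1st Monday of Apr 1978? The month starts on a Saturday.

Apr 1978 begins on a Saturday, so the first Monday is Apr 3 (2 days later).

Apr 3, 1978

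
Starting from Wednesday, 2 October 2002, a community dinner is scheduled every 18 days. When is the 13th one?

The 13th occurrence is 12 intervals after the first: 12 × 18 = 216 days after 2 October 2002.
October has 31 days — 29 days to the end of October leaves 187.
November has 30 days (157 left).
December has 31 days (126 left).
January has 31 days (95 left).
February has 28 days (67 left).
March has 31 days (36 left).
April has 30 days (6 left).
6 days into May → 6 May 2003.

6 May 2003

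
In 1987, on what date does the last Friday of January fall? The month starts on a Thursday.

1987-01-30

January 1987 begins on a Thursday, so the first Friday is January 2 (1 day later).
January 1987 has 31 days. Adding weeks: 2, 9, 16, 23, 30 — the last one ≤ 31 is the 30th.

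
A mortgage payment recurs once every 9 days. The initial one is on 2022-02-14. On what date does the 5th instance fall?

2022-03-22

The 5th occurrence is 4 intervals after the first: 4 × 9 = 36 days after 2022-02-14.
February has 28 days — 14 days to the end of February leaves 22.
22 days into March → 2022-03-22.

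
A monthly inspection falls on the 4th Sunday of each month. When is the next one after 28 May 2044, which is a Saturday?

26 June 2044

May 2044 starts on a Sunday; its first Sunday is the 1st, so the 4th Sunday is the 22nd — 22 May 2044.
That is not after 28 May 2044, so look at June 2044.
June 2044 starts on a Wednesday; its first Sunday is the 5th, so the 4th Sunday is the 26th — 26 June 2044.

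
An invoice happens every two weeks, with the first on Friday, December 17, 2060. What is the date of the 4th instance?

The 4th occurrence is 3 intervals after the first: 3 × 14 = 42 days after December 17, 2060.
December has 31 days — 14 days to the end of December leaves 28.
28 days into January → January 28, 2061.

January 28, 2061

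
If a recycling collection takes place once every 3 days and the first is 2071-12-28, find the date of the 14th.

2072-02-05

The 14th occurrence is 13 intervals after the first: 13 × 3 = 39 days after 2071-12-28.
December has 31 days — 3 days to the end of December leaves 36.
January has 31 days (5 left).
5 days into February → 2072-02-05.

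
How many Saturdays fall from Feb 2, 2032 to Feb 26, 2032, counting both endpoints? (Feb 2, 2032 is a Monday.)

Feb 2, 2032 is a Monday; the first Saturday on or after it is Feb 7, 2032 (5 days later).
From Feb 7, 2032 to Feb 26, 2032 is 26 − 7 = 19 days.
19 ÷ 7 = 2 full weeks with remainder 5, so 2 more Saturdays after the first → 3.

3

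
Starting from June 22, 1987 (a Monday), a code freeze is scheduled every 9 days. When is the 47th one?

August 9, 1988

The 47th occurrence is 46 intervals after the first: 46 × 9 = 414 days after June 22, 1987.
June has 30 days — 8 days to the end of June leaves 406.
From end of June to end of 1987 is 184 days (222 left).
January has 31 days (191 left).
February has 29 days (162 left).
March has 31 days (131 left).
April has 30 days (101 left).
May has 31 days (70 left).
June has 30 days (40 left).
July has 31 days (9 left).
9 days into August → August 9, 1988.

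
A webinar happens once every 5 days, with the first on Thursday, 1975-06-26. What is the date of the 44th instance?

The 44th occurrence is 43 intervals after the first: 43 × 5 = 215 days after 1975-06-26.
June has 30 days — 4 days to the end of June leaves 211.
July has 31 days (180 left).
August has 31 days (149 left).
September has 30 days (119 left).
October has 31 days (88 left).
November has 30 days (58 left).
December has 31 days (27 left).
27 days into January → 1976-01-27.

1976-01-27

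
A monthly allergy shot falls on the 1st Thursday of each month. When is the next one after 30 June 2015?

June 2015 starts on a Monday, so its 1st Thursday is 4 June 2015 (3 days in).
That is not after 30 June 2015, so look at July 2015.
July 2015 starts on a Wednesday, so its 1st Thursday is 2 July 2015 (1 day in).

2 July 2015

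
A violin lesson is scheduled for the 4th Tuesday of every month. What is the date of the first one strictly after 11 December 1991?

24 December 1991

December 1991 starts on a Sunday; its first Tuesday is the 3rd, so the 4th Tuesday is the 24th — 24 December 1991.
24 December 1991 is after 11 December 1991, so that is the next one.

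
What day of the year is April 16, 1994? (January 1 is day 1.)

106

Days in months before April: 31 + 28 + 31 = 90.
Plus 16 days into April → day 106.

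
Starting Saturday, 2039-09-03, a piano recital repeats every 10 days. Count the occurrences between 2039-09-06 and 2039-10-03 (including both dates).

Occurrences land 10·i days after 2039-09-03 for i = 0, 1, 2, …
2039-09-06 is 3 days after the start; 3 ÷ 10 = 0 remainder 3; since the remainder is 3, round up to i = 1. First occurrence in the window: #2 on 2039-09-13 (1×10 = 10 days in).
2039-10-03 is 30 days after the start; 30 ÷ 10 = 3 remainder 0. Last occurrence in the window: #4 on 2039-10-03.
Occurrences #2 through #4: 3 in total.

3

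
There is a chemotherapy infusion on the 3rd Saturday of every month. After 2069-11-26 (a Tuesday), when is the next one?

November 2069 starts on a Friday; its first Saturday is the 2nd, so the 3rd Saturday is the 16th — 2069-11-16.
That is not after 2069-11-26, so look at December 2069.
December 2069 starts on a Sunday; its first Saturday is the 7th, so the 3rd Saturday is the 21st — 2069-12-21.

2069-12-21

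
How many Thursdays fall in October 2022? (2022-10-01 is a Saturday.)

2022-10-01 is a Saturday; the first Thursday on or after it is 2022-10-06 (5 days later).
From 2022-10-06 to 2022-10-31 is 31 − 6 = 25 days.
25 ÷ 7 = 3 full weeks with remainder 4, so 3 more Thursdays after the first → 4.

4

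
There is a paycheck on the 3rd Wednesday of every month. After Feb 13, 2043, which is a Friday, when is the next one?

Feb 2043 starts on a Sunday; its first Wednesday is the 4th, so the 3rd Wednesday is the 18th — Feb 18, 2043.
Feb 18, 2043 is after Feb 13, 2043, so that is the next one.

Feb 18, 2043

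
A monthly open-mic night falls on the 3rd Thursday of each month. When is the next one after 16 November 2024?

21 November 2024

November 2024 starts on a Friday; its first Thursday is the 7th, so the 3rd Thursday is the 21st — 21 November 2024.
21 November 2024 is after 16 November 2024, so that is the next one.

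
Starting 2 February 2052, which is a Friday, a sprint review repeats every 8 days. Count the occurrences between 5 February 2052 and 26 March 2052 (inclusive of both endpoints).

6

Occurrences land 8·i days after 2 February 2052 for i = 0, 1, 2, …
5 February 2052 is 3 days after the start; 3 ÷ 8 = 0 remainder 3; since the remainder is 3, round up to i = 1. First occurrence in the window: #2 on 10 February 2052 (1×8 = 8 days in).
26 March 2052 is 53 days after the start; 53 ÷ 8 = 6 remainder 5. Last occurrence in the window: #7 on 21 March 2052.
Occurrences #2 through #7: 6 in total.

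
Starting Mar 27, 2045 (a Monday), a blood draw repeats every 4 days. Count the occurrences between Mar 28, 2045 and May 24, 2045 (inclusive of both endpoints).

Occurrences land 4·i days after Mar 27, 2045 for i = 0, 1, 2, …
Mar 28, 2045 is 1 day after the start; 1 ÷ 4 = 0 remainder 1; since the remainder is 1, round up to i = 1. First occurrence in the window: #2 on Mar 31, 2045 (1×4 = 4 days in).
May 24, 2045 is 58 days after the start; 58 ÷ 4 = 14 remainder 2. Last occurrence in the window: #15 on May 22, 2045.
Occurrences #2 through #15: 14 in total.

14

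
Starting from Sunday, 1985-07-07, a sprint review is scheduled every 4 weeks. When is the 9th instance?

1986-02-16

The 9th occurrence is 8 intervals after the first: 8 × 28 = 224 days after 1985-07-07.
July has 31 days — 24 days to the end of July leaves 200.
August has 31 days (169 left).
September has 30 days (139 left).
October has 31 days (108 left).
November has 30 days (78 left).
December has 31 days (47 left).
January has 31 days (16 left).
16 days into February → 1986-02-16.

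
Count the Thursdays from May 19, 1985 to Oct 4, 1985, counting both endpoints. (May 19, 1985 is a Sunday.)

May 19, 1985 is a Sunday; the first Thursday on or after it is May 23, 1985 (4 days later).
From May 23, 1985 to Oct 4, 1985: 8 + 30 + 31 + 31 + 30 + 4 = 134 days (rest of May, Jun, Jul, Aug, Sep, Oct).
134 ÷ 7 = 19 full weeks with remainder 1, so 19 more Thursdays after the first → 20.

20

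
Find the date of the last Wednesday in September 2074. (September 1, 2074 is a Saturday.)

September 2074 begins on a Saturday, so the first Wednesday is September 5 (4 days later).
September 2074 has 30 days. Adding weeks: 5, 12, 19, 26 — the last one ≤ 30 is the 26th.

2074-09-26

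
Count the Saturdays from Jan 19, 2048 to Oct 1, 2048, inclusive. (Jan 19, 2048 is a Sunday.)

Jan 19, 2048 is a Sunday; the first Saturday on or after it is Jan 25, 2048 (6 days later).
From Jan 25, 2048 to Oct 1, 2048: 6 + 29 + 31 + 30 + 31 + 30 + 31 + 31 + 30 + 1 = 250 days (rest of Jan, Feb, Mar, Apr, May, Jun, Jul, Aug, Sep, Oct).
250 ÷ 7 = 35 full weeks with remainder 5, so 35 more Saturdays after the first → 36.

36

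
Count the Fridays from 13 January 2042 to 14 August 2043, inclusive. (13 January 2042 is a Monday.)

83

13 January 2042 is a Monday; the first Friday on or after it is 17 January 2042 (4 days later).
From 17 January 2042 to 14 August 2043: 348 + 226 = 574 days (rest of 2042, to 14 August 2043 in 2043).
574 ÷ 7 = 82 full weeks with remainder 0, so 82 more Fridays after the first → 83.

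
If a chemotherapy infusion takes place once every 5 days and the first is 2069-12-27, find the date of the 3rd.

The 3rd occurrence is 2 intervals after the first: 2 × 5 = 10 days after 2069-12-27.
December has 31 days — 4 days to the end of December leaves 6.
6 days into January → 2070-01-06.

2070-01-06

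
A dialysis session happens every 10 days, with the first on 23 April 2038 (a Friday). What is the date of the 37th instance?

18 April 2039

The 37th occurrence is 36 intervals after the first: 36 × 10 = 360 days after 23 April 2038.
April has 30 days — 7 days to the end of April leaves 353.
May has 31 days (322 left).
June has 30 days (292 left).
July has 31 days (261 left).
August has 31 days (230 left).
September has 30 days (200 left).
October has 31 days (169 left).
November has 30 days (139 left).
December has 31 days (108 left).
January has 31 days (77 left).
February has 28 days (49 left).
March has 31 days (18 left).
18 days into April → 18 April 2039.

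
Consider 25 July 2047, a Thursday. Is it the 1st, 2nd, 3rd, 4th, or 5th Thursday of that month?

Day 25 falls in week ⌈25/7⌉ of the month.
Days 1–7 hold the 1st Thursday, 8–14 the 2nd, 15–21 the 3rd, 22–28 the 4th, 29–31 the 5th.
25 is in the range for the 4th.

4th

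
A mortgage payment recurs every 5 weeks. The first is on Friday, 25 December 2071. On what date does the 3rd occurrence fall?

The 3rd occurrence is 2 intervals after the first: 2 × 35 = 70 days after 25 December 2071.
December has 31 days — 6 days to the end of December leaves 64.
January has 31 days (33 left).
February has 29 days (4 left).
4 days into March → 4 March 2072.

4 March 2072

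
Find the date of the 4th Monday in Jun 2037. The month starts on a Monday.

Jun 22, 2037

Jun 2037 begins on a Monday, so the first Monday is Jun 1.
The 4th Monday is 3 weeks later: 1 + 21 = 22.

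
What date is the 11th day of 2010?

11 January 2010

11 into January → January 11.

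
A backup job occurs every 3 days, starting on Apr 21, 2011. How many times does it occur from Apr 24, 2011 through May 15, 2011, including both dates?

Occurrences land 3·i days after Apr 21, 2011 for i = 0, 1, 2, …
Apr 24, 2011 is 3 days after the start; 3 ÷ 3 = 1 remainder 0. First occurrence in the window: #2 on Apr 24, 2011 (1×3 = 3 days in).
May 15, 2011 is 24 days after the start; 24 ÷ 3 = 8 remainder 0. Last occurrence in the window: #9 on May 15, 2011.
Occurrences #2 through #9: 8 in total.

8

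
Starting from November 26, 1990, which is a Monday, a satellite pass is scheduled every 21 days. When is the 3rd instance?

The 3rd occurrence is 2 intervals after the first: 2 × 21 = 42 days after November 26, 1990.
November has 30 days — 4 days to the end of November leaves 38.
December has 31 days (7 left).
7 days into January → January 7, 1991.

January 7, 1991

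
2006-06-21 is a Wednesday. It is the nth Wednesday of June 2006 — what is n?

Day 21 falls in week ⌈21/7⌉ of the month.
Days 1–7 hold the 1st Wednesday, 8–14 the 2nd, 15–21 the 3rd, 22–28 the 4th, 29–31 the 5th.
21 is in the range for the 3rd.

3rd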